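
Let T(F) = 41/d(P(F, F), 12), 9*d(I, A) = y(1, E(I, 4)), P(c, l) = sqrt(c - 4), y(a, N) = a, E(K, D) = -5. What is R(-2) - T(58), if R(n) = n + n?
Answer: -373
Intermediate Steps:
P(c, l) = sqrt(-4 + c)
d(I, A) = 1/9 (d(I, A) = (1/9)*1 = 1/9)
R(n) = 2*n
T(F) = 369 (T(F) = 41/(1/9) = 41*9 = 369)
R(-2) - T(58) = 2*(-2) - 1*369 = -4 - 369 = -373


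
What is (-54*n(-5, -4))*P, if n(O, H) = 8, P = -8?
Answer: 3456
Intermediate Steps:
(-54*n(-5, -4))*P = -54*8*(-8) = -432*(-8) = 3456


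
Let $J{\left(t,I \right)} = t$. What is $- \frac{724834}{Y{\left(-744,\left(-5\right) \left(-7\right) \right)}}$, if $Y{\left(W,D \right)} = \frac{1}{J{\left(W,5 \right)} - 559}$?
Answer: $944458702$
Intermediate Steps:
$Y{\left(W,D \right)} = \frac{1}{-559 + W}$ ($Y{\left(W,D \right)} = \frac{1}{W - 559} = \frac{1}{-559 + W}$)
$- \frac{724834}{Y{\left(-744,\left(-5\right) \left(-7\right) \right)}} = - \frac{724834}{\frac{1}{-559 - 744}} = - \frac{724834}{\frac{1}{-1303}} = - \frac{724834}{- \frac{1}{1303}} = \left(-724834\right) \left(-1303\right) = 944458702$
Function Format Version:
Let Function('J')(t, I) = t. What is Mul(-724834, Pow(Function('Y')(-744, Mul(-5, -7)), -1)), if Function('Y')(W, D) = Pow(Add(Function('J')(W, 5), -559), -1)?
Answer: 944458702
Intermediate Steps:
Function('Y')(W, D) = Pow(Add(-559, W), -1) (Function('Y')(W, D) = Pow(Add(W, -559), -1) = Pow(Add(-559, W), -1))
Mul(-724834, Pow(Function('Y')(-744, Mul(-5, -7)), -1)) = Mul(-724834, Pow(Pow(Add(-559, -744), -1), -1)) = Mul(-724834, Pow(Pow(-1303, -1), -1)) = Mul(-724834, Pow(Rational(-1, 1303), -1)) = Mul(-724834, -1303) = 944458702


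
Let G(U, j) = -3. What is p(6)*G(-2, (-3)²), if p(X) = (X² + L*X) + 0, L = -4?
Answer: -36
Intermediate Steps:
p(X) = X² - 4*X (p(X) = (X² - 4*X) + 0 = X² - 4*X)
p(6)*G(-2, (-3)²) = (6*(-4 + 6))*(-3) = (6*2)*(-3) = 12*(-3) = -36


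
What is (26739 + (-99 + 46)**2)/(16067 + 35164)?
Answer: 29548/51231 ≈ 0.57676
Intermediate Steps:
(26739 + (-99 + 46)**2)/(16067 + 35164) = (26739 + (-53)**2)/51231 = (26739 + 2809)*(1/51231) = 29548*(1/51231) = 29548/51231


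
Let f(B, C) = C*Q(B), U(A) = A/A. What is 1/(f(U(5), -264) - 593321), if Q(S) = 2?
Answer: -1/593849 ≈ -1.6839e-6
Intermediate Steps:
U(A) = 1
f(B, C) = 2*C (f(B, C) = C*2 = 2*C)
1/(f(U(5), -264) - 593321) = 1/(2*(-264) - 593321) = 1/(-528 - 593321) = 1/(-593849) = -1/593849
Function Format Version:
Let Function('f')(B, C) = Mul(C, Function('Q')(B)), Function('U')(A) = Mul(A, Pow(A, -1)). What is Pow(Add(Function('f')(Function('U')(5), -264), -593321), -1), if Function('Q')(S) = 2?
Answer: Rational(-1, 593849) ≈ -1.6839e-6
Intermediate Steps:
Function('U')(A) = 1
Function('f')(B, C) = Mul(2, C) (Function('f')(B, C) = Mul(C, 2) = Mul(2, C))
Pow(Add(Function('f')(Function('U')(5), -264), -593321), -1) = Pow(Add(Mul(2, -264), -593321), -1) = Pow(Add(-528, -593321), -1) = Pow(-593849, -1) = Rational(-1, 593849)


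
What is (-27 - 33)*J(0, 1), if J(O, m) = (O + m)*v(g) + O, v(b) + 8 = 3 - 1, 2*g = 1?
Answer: 360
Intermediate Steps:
g = 1/2 (g = (1/2)*1 = 1/2 ≈ 0.50000)
v(b) = -6 (v(b) = -8 + (3 - 1) = -8 + 2 = -6)
J(O, m) = -6*m - 5*O (J(O, m) = (O + m)*(-6) + O = (-6*O - 6*m) + O = -6*m - 5*O)
(-27 - 33)*J(0, 1) = (-27 - 33)*(-6*1 - 5*0) = -60*(-6 + 0) = -60*(-6) = 360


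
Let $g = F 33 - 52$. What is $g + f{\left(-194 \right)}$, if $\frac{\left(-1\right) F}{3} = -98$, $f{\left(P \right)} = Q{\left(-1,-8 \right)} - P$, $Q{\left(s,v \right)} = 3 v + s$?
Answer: $9819$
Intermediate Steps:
$Q{\left(s,v \right)} = s + 3 v$
$f{\left(P \right)} = -25 - P$ ($f{\left(P \right)} = \left(-1 + 3 \left(-8\right)\right) - P = \left(-1 - 24\right) - P = -25 - P$)
$F = 294$ ($F = \left(-3\right) \left(-98\right) = 294$)
$g = 9650$ ($g = 294 \cdot 33 - 52 = 9702 - 52 = 9650$)
$g + f{\left(-194 \right)} = 9650 - -169 = 9650 + \left(-25 + 194\right) = 9650 + 169 = 9819$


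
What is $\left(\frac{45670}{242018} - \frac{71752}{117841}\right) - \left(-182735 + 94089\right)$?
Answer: $\frac{1264070151067041}{14259821569} \approx 88646.0$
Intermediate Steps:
$\left(\frac{45670}{242018} - \frac{71752}{117841}\right) - \left(-182735 + 94089\right) = \left(45670 \cdot \frac{1}{242018} - \frac{71752}{117841}\right) - -88646 = \left(\frac{22835}{121009} - \frac{71752}{117841}\right) + 88646 = - \frac{5991738533}{14259821569} + 88646 = \frac{1264070151067041}{14259821569}$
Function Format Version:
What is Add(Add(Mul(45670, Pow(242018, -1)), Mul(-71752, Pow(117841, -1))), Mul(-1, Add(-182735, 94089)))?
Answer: Rational(1264070151067041, 14259821569) ≈ 88646.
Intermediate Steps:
Add(Add(Mul(45670, Pow(242018, -1)), Mul(-71752, Pow(117841, -1))), Mul(-1, Add(-182735, 94089))) = Add(Add(Mul(45670, Rational(1, 242018)), Mul(-71752, Rational(1, 117841))), Mul(-1, -88646)) = Add(Add(Rational(22835, 121009), Rational(-71752, 117841)), 88646) = Add(Rational(-5991738533, 14259821569), 88646) = Rational(1264070151067041, 14259821569)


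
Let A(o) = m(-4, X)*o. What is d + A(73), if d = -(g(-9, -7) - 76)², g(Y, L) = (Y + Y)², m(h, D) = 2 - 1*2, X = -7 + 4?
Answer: -61504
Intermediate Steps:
X = -3
m(h, D) = 0 (m(h, D) = 2 - 2 = 0)
g(Y, L) = 4*Y² (g(Y, L) = (2*Y)² = 4*Y²)
A(o) = 0 (A(o) = 0*o = 0)
d = -61504 (d = -(4*(-9)² - 76)² = -(4*81 - 76)² = -(324 - 76)² = -1*248² = -1*61504 = -61504)
d + A(73) = -61504 + 0 = -61504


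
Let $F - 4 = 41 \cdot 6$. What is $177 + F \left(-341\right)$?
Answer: $-85073$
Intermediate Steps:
$F = 250$ ($F = 4 + 41 \cdot 6 = 4 + 246 = 250$)
$177 + F \left(-341\right) = 177 + 250 \left(-341\right) = 177 - 85250 = -85073$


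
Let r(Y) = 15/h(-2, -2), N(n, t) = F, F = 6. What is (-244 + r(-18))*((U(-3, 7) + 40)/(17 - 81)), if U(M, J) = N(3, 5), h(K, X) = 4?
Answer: 22103/128 ≈ 172.68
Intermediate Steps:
N(n, t) = 6
U(M, J) = 6
r(Y) = 15/4
(-244 + r(-18))*((U(-3, 7) + 40)/(17 - 81)) = (-244 + 15/4)*((6 + 40)/(17 - 81)) = -22103/(2*(-64)) = -22103*(-1)/(2*64) = -961/4*(-23/32) = 22103/128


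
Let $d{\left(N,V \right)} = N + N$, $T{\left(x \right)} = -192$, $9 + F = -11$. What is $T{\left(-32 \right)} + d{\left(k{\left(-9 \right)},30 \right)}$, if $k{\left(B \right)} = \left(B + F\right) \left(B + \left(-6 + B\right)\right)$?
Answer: $1200$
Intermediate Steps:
$F = -20$ ($F = -9 - 11 = -20$)
$k{\left(B \right)} = \left(-20 + B\right) \left(-6 + 2 B\right)$ ($k{\left(B \right)} = \left(B - 20\right) \left(B + \left(-6 + B\right)\right) = \left(-20 + B\right) \left(-6 + 2 B\right)$)
$d{\left(N,V \right)} = 2 N$
$T{\left(-32 \right)} + d{\left(k{\left(-9 \right)},30 \right)} = -192 + 2 \left(120 - -414 + 2 \left(-9\right)^{2}\right) = -192 + 2 \left(120 + 414 + 2 \cdot 81\right) = -192 + 2 \left(120 + 414 + 162\right) = -192 + 2 \cdot 696 = -192 + 1392 = 1200$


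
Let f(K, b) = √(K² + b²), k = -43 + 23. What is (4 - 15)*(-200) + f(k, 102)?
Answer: 2200 + 2*√2701 ≈ 2303.9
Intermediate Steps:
k = -20
(4 - 15)*(-200) + f(k, 102) = (4 - 15)*(-200) + √((-20)² + 102²) = -11*(-200) + √(400 + 10404) = 2200 + √10804 = 2200 + 2*√2701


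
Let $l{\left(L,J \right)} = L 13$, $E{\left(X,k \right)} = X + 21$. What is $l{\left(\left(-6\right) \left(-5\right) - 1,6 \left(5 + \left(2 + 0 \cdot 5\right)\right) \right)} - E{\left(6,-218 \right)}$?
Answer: $350$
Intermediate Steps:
$E{\left(X,k \right)} = 21 + X$
$l{\left(L,J \right)} = 13 L$
$l{\left(\left(-6\right) \left(-5\right) - 1,6 \left(5 + \left(2 + 0 \cdot 5\right)\right) \right)} - E{\left(6,-218 \right)} = 13 \left(\left(-6\right) \left(-5\right) - 1\right) - \left(21 + 6\right) = 13 \left(30 - 1\right) - 27 = 13 \cdot 29 - 27 = 377 - 27 = 350$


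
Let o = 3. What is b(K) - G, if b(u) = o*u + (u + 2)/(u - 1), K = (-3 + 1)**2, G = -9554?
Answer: 9568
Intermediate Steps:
K = 4 (K = (-2)**2 = 4)
b(u) = 3*u + (2 + u)/(-1 + u) (b(u) = 3*u + (u + 2)/(u - 1) = 3*u + (2 + u)/(-1 + u))
b(K) - G = (2 - 2*4 + 3*4**2)/(-1 + 4) - 1*(-9554) = (2 - 8 + 3*16)/3 + 9554 = (2 - 8 + 48)/3 + 9554 = (1/3)*42 + 9554 = 14 + 9554 = 9568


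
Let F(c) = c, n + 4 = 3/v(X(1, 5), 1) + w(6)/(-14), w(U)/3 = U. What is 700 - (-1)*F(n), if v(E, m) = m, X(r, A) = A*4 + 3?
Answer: 4884/7 ≈ 697.71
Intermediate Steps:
w(U) = 3*U
X(r, A) = 3 + 4*A (X(r, A) = 4*A + 3 = 3 + 4*A)
n = -16/7 (n = -4 + (3/1 + (3*6)/(-14)) = -4 + (3*1 + 18*(-1/14)) = -4 + (3 - 9/7) = -4 + 12/7 = -16/7 ≈ -2.2857)
700 - (-1)*F(n) = 700 - (-1)*(-16)/7 = 700 - 1*16/7 = 700 - 16/7 = 4884/7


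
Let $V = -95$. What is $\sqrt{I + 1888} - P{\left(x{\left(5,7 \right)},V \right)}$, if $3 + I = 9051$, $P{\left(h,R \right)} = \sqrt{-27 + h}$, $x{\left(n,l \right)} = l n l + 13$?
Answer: $- \sqrt{231} + 2 \sqrt{2734} \approx 89.377$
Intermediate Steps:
$x{\left(n,l \right)} = 13 + n l^{2}$ ($x{\left(n,l \right)} = n l^{2} + 13 = 13 + n l^{2}$)
$I = 9048$ ($I = -3 + 9051 = 9048$)
$\sqrt{I + 1888} - P{\left(x{\left(5,7 \right)},V \right)} = \sqrt{9048 + 1888} - \sqrt{-27 + \left(13 + 5 \cdot 7^{2}\right)} = \sqrt{10936} - \sqrt{-27 + \left(13 + 5 \cdot 49\right)} = 2 \sqrt{2734} - \sqrt{-27 + \left(13 + 245\right)} = 2 \sqrt{2734} - \sqrt{-27 + 258} = 2 \sqrt{2734} - \sqrt{231} = - \sqrt{231} + 2 \sqrt{2734}$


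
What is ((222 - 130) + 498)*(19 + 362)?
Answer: 224790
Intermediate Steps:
((222 - 130) + 498)*(19 + 362) = (92 + 498)*381 = 590*381 = 224790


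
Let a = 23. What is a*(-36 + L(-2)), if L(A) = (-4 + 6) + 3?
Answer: -713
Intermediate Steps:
L(A) = 5 (L(A) = 2 + 3 = 5)
a*(-36 + L(-2)) = 23*(-36 + 5) = 23*(-31) = -713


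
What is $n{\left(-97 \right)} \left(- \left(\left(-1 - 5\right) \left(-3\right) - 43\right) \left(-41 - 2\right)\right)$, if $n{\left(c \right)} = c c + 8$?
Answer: $-10123275$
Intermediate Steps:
$n{\left(c \right)} = 8 + c^{2}$ ($n{\left(c \right)} = c^{2} + 8 = 8 + c^{2}$)
$n{\left(-97 \right)} \left(- \left(\left(-1 - 5\right) \left(-3\right) - 43\right) \left(-41 - 2\right)\right) = \left(8 + \left(-97\right)^{2}\right) \left(- \left(\left(-1 - 5\right) \left(-3\right) - 43\right) \left(-41 - 2\right)\right) = \left(8 + 9409\right) \left(- \left(\left(-6\right) \left(-3\right) - 43\right) \left(-43\right)\right) = 9417 \left(- \left(18 - 43\right) \left(-43\right)\right) = 9417 \left(- \left(-25\right) \left(-43\right)\right) = 9417 \left(\left(-1\right) 1075\right) = 9417 \left(-1075\right) = -10123275$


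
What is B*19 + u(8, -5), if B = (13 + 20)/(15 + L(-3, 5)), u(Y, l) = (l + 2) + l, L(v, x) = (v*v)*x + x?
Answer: 107/65 ≈ 1.6462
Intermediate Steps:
L(v, x) = x + x*v² (L(v, x) = v²*x + x = x*v² + x = x + x*v²)
u(Y, l) = 2 + 2*l (u(Y, l) = (2 + l) + l = 2 + 2*l)
B = 33/65 (B = (13 + 20)/(15 + 5*(1 + (-3)²)) = 33/(15 + 5*(1 + 9)) = 33/(15 + 5*10) = 33/(15 + 50) = 33/65 ≈ 0.50769)
B*19 + u(8, -5) = (33/65)*19 + (2 + 2*(-5)) = 627/65 + (2 - 10) = 627/65 - 8 = 107/65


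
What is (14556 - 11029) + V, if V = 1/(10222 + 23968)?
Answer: 120588131/34190 ≈ 3527.0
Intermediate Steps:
V = 1/34190 ≈ 2.9248e-5
(14556 - 11029) + V = (14556 - 11029) + 1/34190 = 3527 + 1/34190 = 120588131/34190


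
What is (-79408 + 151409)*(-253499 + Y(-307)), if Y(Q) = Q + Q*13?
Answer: -18561641797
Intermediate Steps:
Y(Q) = 14*Q (Y(Q) = Q + 13*Q = 14*Q)
(-79408 + 151409)*(-253499 + Y(-307)) = (-79408 + 151409)*(-253499 + 14*(-307)) = 72001*(-253499 - 4298) = 72001*(-257797) = -18561641797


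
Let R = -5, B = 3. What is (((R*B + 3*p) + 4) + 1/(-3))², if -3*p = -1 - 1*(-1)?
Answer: 1156/9 ≈ 128.44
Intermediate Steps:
p = 0 (p = -(-1 - 1*(-1))/3 = -(-1 + 1)/3 = -⅓*0 = 0)
(((R*B + 3*p) + 4) + 1/(-3))² = (((-5*3 + 3*0) + 4) + 1/(-3))² = (((-15 + 0) + 4) - ⅓)² = ((-15 + 4) - ⅓)² = (-11 - ⅓)² = (-34/3)² = 1156/9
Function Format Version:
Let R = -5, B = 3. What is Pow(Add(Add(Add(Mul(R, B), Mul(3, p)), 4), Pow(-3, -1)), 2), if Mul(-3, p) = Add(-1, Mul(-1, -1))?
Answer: Rational(1156, 9) ≈ 128.44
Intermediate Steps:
p = 0 (p = Mul(Rational(-1, 3), Add(-1, Mul(-1, -1))) = Mul(Rational(-1, 3), Add(-1, 1)) = Mul(Rational(-1, 3), 0) = 0)
Pow(Add(Add(Add(Mul(R, B), Mul(3, p)), 4), Pow(-3, -1)), 2) = Pow(Add(Add(Add(Mul(-5, 3), Mul(3, 0)), 4), Pow(-3, -1)), 2) = Pow(Add(Add(Add(-15, 0), 4), Rational(-1, 3)), 2) = Pow(Add(Add(-15, 4), Rational(-1, 3)), 2) = Pow(Add(-11, Rational(-1, 3)), 2) = Pow(Rational(-34, 3), 2) = Rational(1156, 9)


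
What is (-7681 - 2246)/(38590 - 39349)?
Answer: 3309/253 ≈ 13.079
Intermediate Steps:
(-7681 - 2246)/(38590 - 39349) = -9927/(-759) = -9927*(-1/759) = 3309/253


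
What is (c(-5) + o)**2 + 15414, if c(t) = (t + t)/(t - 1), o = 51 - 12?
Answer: 153610/9 ≈ 17068.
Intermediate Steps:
o = 39
c(t) = 2*t/(-1 + t) (c(t) = (2*t)/(-1 + t) = 2*t/(-1 + t))
(c(-5) + o)**2 + 15414 = (2*(-5)/(-1 - 5) + 39)**2 + 15414 = (2*(-5)/(-6) + 39)**2 + 15414 = (2*(-5)*(-1/6) + 39)**2 + 15414 = (5/3 + 39)**2 + 15414 = (122/3)**2 + 15414 = 14884/9 + 15414 = 153610/9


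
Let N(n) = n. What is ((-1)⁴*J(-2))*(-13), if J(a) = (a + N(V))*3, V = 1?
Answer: 39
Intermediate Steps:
J(a) = 3 + 3*a (J(a) = (a + 1)*3 = (1 + a)*3 = 3 + 3*a)
((-1)⁴*J(-2))*(-13) = ((-1)⁴*(3 + 3*(-2)))*(-13) = (1*(3 - 6))*(-13) = (1*(-3))*(-13) = -3*(-13) = 39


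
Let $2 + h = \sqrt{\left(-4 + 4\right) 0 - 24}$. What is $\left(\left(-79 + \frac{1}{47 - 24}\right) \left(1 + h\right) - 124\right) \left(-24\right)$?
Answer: $\frac{24864}{23} + \frac{87168 i \sqrt{6}}{23} \approx 1081.0 + 9283.4 i$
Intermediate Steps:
$h = -2 + 2 i \sqrt{6}$ ($h = -2 + \sqrt{\left(-4 + 4\right) 0 - 24} = -2 + \sqrt{0 \cdot 0 - 24} = -2 + \sqrt{0 - 24} = -2 + \sqrt{-24} = -2 + 2 i \sqrt{6} \approx -2.0 + 4.899 i$)
$\left(\left(-79 + \frac{1}{47 - 24}\right) \left(1 + h\right) - 124\right) \left(-24\right) = \left(\left(-79 + \frac{1}{47 - 24}\right) \left(1 - \left(2 - 2 i \sqrt{6}\right)\right) - 124\right) \left(-24\right) = \left(\left(-79 + \frac{1}{23}\right) \left(-1 + 2 i \sqrt{6}\right) - 124\right) \left(-24\right) = \left(- \frac{1816 \left(-1 + 2 i \sqrt{6}\right)}{23} - 124\right) \left(-24\right) = \left(\left(\frac{1816}{23} - \frac{3632 i \sqrt{6}}{23}\right) - 124\right) \left(-24\right) = \left(- \frac{1036}{23} - \frac{3632 i \sqrt{6}}{23}\right) \left(-24\right) = \frac{24864}{23} + \frac{87168 i \sqrt{6}}{23}$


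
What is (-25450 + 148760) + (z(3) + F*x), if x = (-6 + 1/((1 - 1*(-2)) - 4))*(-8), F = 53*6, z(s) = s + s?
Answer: 141124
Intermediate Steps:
z(s) = 2*s
F = 318
x = 56 (x = (-6 + 1/((1 + 2) - 4))*(-8) = (-6 + 1/(3 - 4))*(-8) = (-6 + 1/(-1))*(-8) = (-6 - 1)*(-8) = -7*(-8) = 56)
(-25450 + 148760) + (z(3) + F*x) = (-25450 + 148760) + (2*3 + 318*56) = 123310 + (6 + 17808) = 123310 + 17814 = 141124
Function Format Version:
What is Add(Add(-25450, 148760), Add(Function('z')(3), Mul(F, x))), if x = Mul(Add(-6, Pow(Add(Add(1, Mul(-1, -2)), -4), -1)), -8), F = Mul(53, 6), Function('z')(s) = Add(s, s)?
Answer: 141124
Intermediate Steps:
Function('z')(s) = Mul(2, s)
F = 318
x = 56 (x = Mul(Add(-6, Pow(Add(Add(1, 2), -4), -1)), -8) = Mul(Add(-6, Pow(Add(3, -4), -1)), -8) = Mul(Add(-6, Pow(-1, -1)), -8) = Mul(Add(-6, -1), -8) = Mul(-7, -8) = 56)
Add(Add(-25450, 148760), Add(Function('z')(3), Mul(F, x))) = Add(Add(-25450, 148760), Add(Mul(2, 3), Mul(318, 56))) = Add(123310, Add(6, 17808)) = Add(123310, 17814) = 141124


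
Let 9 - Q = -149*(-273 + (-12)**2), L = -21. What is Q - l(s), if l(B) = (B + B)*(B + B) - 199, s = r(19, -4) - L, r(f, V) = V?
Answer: -20169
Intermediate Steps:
s = 17 (s = -4 - 1*(-21) = -4 + 21 = 17)
l(B) = -199 + 4*B**2 (l(B) = (2*B)*(2*B) - 199 = 4*B**2 - 199 = -199 + 4*B**2)
Q = -19212 (Q = 9 - (-149)*(-273 + (-12)**2) = 9 - (-149)*(-273 + 144) = 9 - (-149)*(-129) = 9 - 1*19221 = 9 - 19221 = -19212)
Q - l(s) = -19212 - (-199 + 4*17**2) = -19212 - (-199 + 4*289) = -19212 - (-199 + 1156) = -19212 - 1*957 = -19212 - 957 = -20169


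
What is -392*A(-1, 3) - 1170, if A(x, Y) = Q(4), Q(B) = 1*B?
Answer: -2738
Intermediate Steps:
Q(B) = B
A(x, Y) = 4
-392*A(-1, 3) - 1170 = -392*4 - 1170 = -1568 - 1170 = -2738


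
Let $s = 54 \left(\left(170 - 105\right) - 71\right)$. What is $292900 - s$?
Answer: $293224$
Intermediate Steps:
$s = -324$ ($s = 54 \left(65 - 71\right) = 54 \left(-6\right) = -324$)
$292900 - s = 292900 - -324 = 292900 + 324 = 293224$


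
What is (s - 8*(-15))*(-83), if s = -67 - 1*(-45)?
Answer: -8134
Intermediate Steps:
s = -22 (s = -67 + 45 = -22)
(s - 8*(-15))*(-83) = (-22 - 8*(-15))*(-83) = (-22 + 120)*(-83) = 98*(-83) = -8134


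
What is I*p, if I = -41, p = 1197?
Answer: -49077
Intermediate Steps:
I*p = -41*1197 = -49077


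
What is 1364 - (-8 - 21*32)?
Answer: 2044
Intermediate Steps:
1364 - (-8 - 21*32) = 1364 - (-8 - 672) = 1364 - 1*(-680) = 1364 + 680 = 2044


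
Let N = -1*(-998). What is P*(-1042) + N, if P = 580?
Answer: -603362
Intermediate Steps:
N = 998
P*(-1042) + N = 580*(-1042) + 998 = -604360 + 998 = -603362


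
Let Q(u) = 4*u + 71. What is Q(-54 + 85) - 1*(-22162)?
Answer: 22357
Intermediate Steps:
Q(u) = 71 + 4*u
Q(-54 + 85) - 1*(-22162) = (71 + 4*(-54 + 85)) - 1*(-22162) = (71 + 4*31) + 22162 = (71 + 124) + 22162 = 195 + 22162 = 22357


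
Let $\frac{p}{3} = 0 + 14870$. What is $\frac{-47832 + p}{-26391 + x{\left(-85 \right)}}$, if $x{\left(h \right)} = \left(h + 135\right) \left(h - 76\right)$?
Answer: $\frac{3222}{34441} \approx 0.093551$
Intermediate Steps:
$x{\left(h \right)} = \left(-76 + h\right) \left(135 + h\right)$ ($x{\left(h \right)} = \left(135 + h\right) \left(-76 + h\right) = \left(-76 + h\right) \left(135 + h\right)$)
$p = 44610$ ($p = 3 \left(0 + 14870\right) = 3 \cdot 14870 = 44610$)
$\frac{-47832 + p}{-26391 + x{\left(-85 \right)}} = \frac{-47832 + 44610}{-26391 + \left(-10260 + \left(-85\right)^{2} + 59 \left(-85\right)\right)} = - \frac{3222}{-26391 - 8050} = - \frac{3222}{-34441} = \left(-3222\right) \left(- \frac{1}{34441}\right) = \frac{3222}{34441}$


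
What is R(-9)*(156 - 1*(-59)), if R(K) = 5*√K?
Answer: 3225*I ≈ 3225.0*I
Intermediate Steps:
R(-9)*(156 - 1*(-59)) = (5*√(-9))*(156 - 1*(-59)) = (5*(3*I))*(156 + 59) = (15*I)*215 = 3225*I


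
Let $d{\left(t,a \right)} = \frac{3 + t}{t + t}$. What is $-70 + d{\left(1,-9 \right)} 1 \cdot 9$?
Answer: $-52$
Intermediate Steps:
$d{\left(t,a \right)} = \frac{3 + t}{2 t}$
$-70 + d{\left(1,-9 \right)} 1 \cdot 9 = -70 + \frac{3 + 1}{2 \cdot 1} \cdot 1 \cdot 9 = -70 + \frac{1}{2} \cdot 1 \cdot 4 \cdot 9 = -70 + 2 \cdot 9 = -70 + 18 = -52$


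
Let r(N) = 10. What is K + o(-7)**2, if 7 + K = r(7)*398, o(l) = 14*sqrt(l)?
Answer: 2601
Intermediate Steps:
K = 3973 (K = -7 + 10*398 = -7 + 3980 = 3973)
K + o(-7)**2 = 3973 + (14*sqrt(-7))**2 = 3973 + (14*(I*sqrt(7)))**2 = 3973 + (14*I*sqrt(7))**2 = 3973 - 1372 = 2601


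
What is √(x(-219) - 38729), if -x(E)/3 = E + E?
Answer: I*√37415 ≈ 193.43*I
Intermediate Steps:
x(E) = -6*E (x(E) = -3*(E + E) = -6*E)
√(x(-219) - 38729) = √(-6*(-219) - 38729) = √(1314 - 38729) = √(-37415) = I*√37415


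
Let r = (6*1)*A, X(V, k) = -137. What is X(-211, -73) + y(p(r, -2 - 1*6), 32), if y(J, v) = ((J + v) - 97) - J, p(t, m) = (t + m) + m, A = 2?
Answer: -202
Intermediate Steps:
r = 12 (r = (6*1)*2 = 6*2 = 12)
p(t, m) = t + 2*m (p(t, m) = (m + t) + m = t + 2*m)
y(J, v) = -97 + v (y(J, v) = (-97 + J + v) - J = -97 + v)
X(-211, -73) + y(p(r, -2 - 1*6), 32) = -137 + (-97 + 32) = -137 - 65 = -202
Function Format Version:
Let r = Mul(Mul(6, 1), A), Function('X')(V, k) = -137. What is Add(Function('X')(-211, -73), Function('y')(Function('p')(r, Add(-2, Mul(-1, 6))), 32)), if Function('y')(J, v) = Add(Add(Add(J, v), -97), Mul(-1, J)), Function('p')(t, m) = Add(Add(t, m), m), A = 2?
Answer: -202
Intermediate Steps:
r = 12 (r = Mul(Mul(6, 1), 2) = Mul(6, 2) = 12)
Function('p')(t, m) = Add(t, Mul(2, m)) (Function('p')(t, m) = Add(Add(m, t), m) = Add(t, Mul(2, m)))
Function('y')(J, v) = Add(-97, v) (Function('y')(J, v) = Add(Add(-97, J, v), Mul(-1, J)) = Add(-97, v))
Add(Function('X')(-211, -73), Function('y')(Function('p')(r, Add(-2, Mul(-1, 6))), 32)) = Add(-137, Add(-97, 32)) = Add(-137, -65) = -202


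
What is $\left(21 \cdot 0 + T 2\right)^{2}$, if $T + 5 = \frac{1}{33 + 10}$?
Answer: $\frac{183184}{1849} \approx 99.072$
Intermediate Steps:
$T = - \frac{214}{43}$ ($T = -5 + \frac{1}{33 + 10} = -5 + \frac{1}{43} = - \frac{214}{43} \approx -4.9767$)
$\left(21 \cdot 0 + T 2\right)^{2} = \left(21 \cdot 0 - \frac{428}{43}\right)^{2} = \left(0 - \frac{428}{43}\right)^{2} = \left(- \frac{428}{43}\right)^{2} = \frac{183184}{1849}$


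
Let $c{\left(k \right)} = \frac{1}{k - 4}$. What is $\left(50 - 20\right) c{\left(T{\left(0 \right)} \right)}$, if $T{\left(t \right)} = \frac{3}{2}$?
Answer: $-12$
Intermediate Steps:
$T{\left(t \right)} = \frac{3}{2}$ ($T{\left(t \right)} = 3 \cdot \frac{1}{2} = \frac{3}{2}$)
$c{\left(k \right)} = \frac{1}{-4 + k}$
$\left(50 - 20\right) c{\left(T{\left(0 \right)} \right)} = \frac{50 - 20}{-4 + \frac{3}{2}} = \frac{30}{- \frac{5}{2}} = 30 \left(- \frac{2}{5}\right) = -12$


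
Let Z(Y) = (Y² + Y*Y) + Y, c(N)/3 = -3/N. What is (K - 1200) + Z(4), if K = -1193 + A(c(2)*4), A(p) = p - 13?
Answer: -2388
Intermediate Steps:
c(N) = -9/N (c(N) = 3*(-3/N) = -9/N)
Z(Y) = Y + 2*Y² (Z(Y) = (Y² + Y²) + Y = 2*Y² + Y = Y + 2*Y²)
A(p) = -13 + p
K = -1224 (K = -1193 + (-13 - 9/2*4) = -1193 + (-13 - 18) = -1193 - 31 = -1224)
(K - 1200) + Z(4) = (-1224 - 1200) + 4*(1 + 2*4) = -2424 + 4*(1 + 8) = -2424 + 4*9 = -2424 + 36 = -2388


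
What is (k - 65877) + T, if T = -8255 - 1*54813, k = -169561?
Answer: -298506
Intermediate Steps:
T = -63068 (T = -8255 - 54813 = -63068)
(k - 65877) + T = (-169561 - 65877) - 63068 = -235438 - 63068 = -298506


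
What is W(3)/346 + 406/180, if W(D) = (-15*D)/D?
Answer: 17222/7785 ≈ 2.2122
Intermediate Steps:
W(D) = -15
W(3)/346 + 406/180 = -15/346 + 406/180 = -15*1/346 + 406*(1/180) = -15/346 + 203/90 = 17222/7785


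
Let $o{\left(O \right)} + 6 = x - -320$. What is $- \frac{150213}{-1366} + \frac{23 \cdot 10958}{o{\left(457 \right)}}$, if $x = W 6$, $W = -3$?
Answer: $\frac{97185373}{101084} \approx 961.43$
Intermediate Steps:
$x = -18$ ($x = \left(-3\right) 6 = -18$)
$o{\left(O \right)} = 296$ ($o{\left(O \right)} = -6 - -302 = -6 + \left(-18 + 320\right) = -6 + 302 = 296$)
$- \frac{150213}{-1366} + \frac{23 \cdot 10958}{o{\left(457 \right)}} = - \frac{150213}{-1366} + \frac{23 \cdot 10958}{296} = \left(-150213\right) \left(- \frac{1}{1366}\right) + 252034 \cdot \frac{1}{296} = \frac{150213}{1366} + \frac{126017}{148} = \frac{97185373}{101084}$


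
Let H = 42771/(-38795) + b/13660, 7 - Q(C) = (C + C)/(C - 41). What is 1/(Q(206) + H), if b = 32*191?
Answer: 874400505/3364676218 ≈ 0.25988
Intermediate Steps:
b = 6112
Q(C) = 7 - 2*C/(-41 + C) (Q(C) = 7 - (C + C)/(C - 41) = 7 - 2*C/(-41 + C))
H = -17356841/26496985 (H = 42771/(-38795) + 6112/13660 = 42771*(-1/38795) + 6112*(1/13660) = -42771/38795 + 1528/3415 = -17356841/26496985 ≈ -0.65505)
1/(Q(206) + H) = 1/((-287 + 5*206)/(-41 + 206) - 17356841/26496985) = 1/((-287 + 1030)/165 - 17356841/26496985) = 1/((1/165)*743 - 17356841/26496985) = 1/(743/165 - 17356841/26496985) = 1/(3364676218/874400505) = 874400505/3364676218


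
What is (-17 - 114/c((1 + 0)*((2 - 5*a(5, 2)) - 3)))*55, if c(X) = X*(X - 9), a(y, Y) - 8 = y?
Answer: -14044/15 ≈ -936.27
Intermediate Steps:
a(y, Y) = 8 + y
c(X) = X*(-9 + X)
(-17 - 114/c((1 + 0)*((2 - 5*a(5, 2)) - 3)))*55 = (-17 - 114*1/((1 + 0)*(-9 + (1 + 0)*((2 - 5*(8 + 5)) - 3))*((2 - 5*(8 + 5)) - 3)))*55 = (-17 - 114*1/((-9 + 1*((2 - 5*13) - 3))*((2 - 5*13) - 3)))*55 = (-17 - 114*1/((-9 + 1*((2 - 65) - 3))*((2 - 65) - 3)))*55 = (-17 - 114*1/((-63 - 3)*(-9 + 1*(-63 - 3))))*55 = (-17 - 114*(-1/(66*(-9 + 1*(-66)))))*55 = (-17 - 114*(-1/(66*(-9 - 66))))*55 = (-17 - 114/((-66*(-75))))*55 = (-17 - 114/4950)*55 = (-17 - 114*1/4950)*55 = (-17 - 19/825)*55 = -14044/825*55 = -14044/15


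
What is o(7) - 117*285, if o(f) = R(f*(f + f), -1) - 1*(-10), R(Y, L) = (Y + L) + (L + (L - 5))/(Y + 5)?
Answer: -3423521/103 ≈ -33238.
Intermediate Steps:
R(Y, L) = L + Y + (-5 + 2*L)/(5 + Y) (R(Y, L) = (L + Y) + (L + (-5 + L))/(5 + Y) = (L + Y) + (-5 + 2*L)/(5 + Y) = L + Y + (-5 + 2*L)/(5 + Y))
o(f) = 10 + (-12 + 4*f**4 + 8*f**2)/(5 + 2*f**2) (o(f) = (-5 + (f*(f + f))**2 + 5*(f*(f + f)) + 7*(-1) - f*(f + f))/(5 + f*(f + f)) - 1*(-10) = (-5 + (f*(2*f))**2 + 5*(f*(2*f)) - 7 - f*2*f)/(5 + f*(2*f)) + 10 = (-5 + (2*f**2)**2 + 5*(2*f**2) - 7 - 2*f**2)/(5 + 2*f**2) + 10 = (-5 + 4*f**4 + 10*f**2 - 7 - 2*f**2)/(5 + 2*f**2) + 10 = (-12 + 4*f**4 + 8*f**2)/(5 + 2*f**2) + 10 = 10 + (-12 + 4*f**4 + 8*f**2)/(5 + 2*f**2))
o(7) - 117*285 = 2*(19 + 2*7**4 + 14*7**2)/(5 + 2*7**2) - 117*285 = 2*(19 + 2*2401 + 14*49)/(5 + 2*49) - 33345 = 2*(19 + 4802 + 686)/(5 + 98) - 33345 = 2*5507/103 - 33345 = 2*(1/103)*5507 - 33345 = 11014/103 - 33345 = -3423521/103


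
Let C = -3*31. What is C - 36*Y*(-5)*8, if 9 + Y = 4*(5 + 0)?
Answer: 15747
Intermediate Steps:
Y = 11 (Y = -9 + 4*(5 + 0) = -9 + 4*5 = -9 + 20 = 11)
C = -93
C - 36*Y*(-5)*8 = -93 - 36*11*(-5)*8 = -93 - (-1980)*8 = -93 - 36*(-440) = -93 + 15840 = 15747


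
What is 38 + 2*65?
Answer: 168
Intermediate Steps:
38 + 2*65 = 38 + 130 = 168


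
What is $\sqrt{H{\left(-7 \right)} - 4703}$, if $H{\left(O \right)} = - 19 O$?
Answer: $i \sqrt{4570} \approx 67.602 i$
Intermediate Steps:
$\sqrt{H{\left(-7 \right)} - 4703} = \sqrt{\left(-19\right) \left(-7\right) - 4703} = \sqrt{133 - 4703} = \sqrt{-4570} = i \sqrt{4570}$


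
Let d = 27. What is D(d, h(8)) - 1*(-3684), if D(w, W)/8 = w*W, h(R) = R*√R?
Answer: 3684 + 3456*√2 ≈ 8571.5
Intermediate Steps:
h(R) = R^(3/2)
D(w, W) = 8*W*w (D(w, W) = 8*(w*W) = 8*(W*w) = 8*W*w)
D(d, h(8)) - 1*(-3684) = 8*8^(3/2)*27 - 1*(-3684) = 8*(16*√2)*27 + 3684 = 3456*√2 + 3684 = 3684 + 3456*√2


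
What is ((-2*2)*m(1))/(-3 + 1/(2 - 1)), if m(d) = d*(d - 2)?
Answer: -2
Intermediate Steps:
m(d) = d*(-2 + d)
((-2*2)*m(1))/(-3 + 1/(2 - 1)) = ((-2*2)*(1*(-2 + 1)))/(-3 + 1/(2 - 1)) = (-4*(-1))/(-3 + 1/1) = (-4*(-1))/(-3 + 1) = 4/(-2) = -½*4 = -2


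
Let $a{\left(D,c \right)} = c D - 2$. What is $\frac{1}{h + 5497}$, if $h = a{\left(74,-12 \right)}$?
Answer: $\frac{1}{4607} \approx 0.00021706$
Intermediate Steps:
$a{\left(D,c \right)} = -2 + D c$ ($a{\left(D,c \right)} = D c - 2 = -2 + D c$)
$h = -890$ ($h = -2 + 74 \left(-12\right) = -2 - 888 = -890$)
$\frac{1}{h + 5497} = \frac{1}{-890 + 5497} = \frac{1}{4607}$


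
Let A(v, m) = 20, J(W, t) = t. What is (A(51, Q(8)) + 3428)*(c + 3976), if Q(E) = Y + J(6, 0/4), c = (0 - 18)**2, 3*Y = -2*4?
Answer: 14826400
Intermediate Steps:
Y = -8/3 (Y = (-2*4)/3 = (1/3)*(-8) = -8/3 ≈ -2.6667)
c = 324 (c = (-18)**2 = 324)
Q(E) = -8/3 (Q(E) = -8/3 + 0/4 = -8/3 + 0*(1/4) = -8/3 + 0 = -8/3)
(A(51, Q(8)) + 3428)*(c + 3976) = (20 + 3428)*(324 + 3976) = 3448*4300 = 14826400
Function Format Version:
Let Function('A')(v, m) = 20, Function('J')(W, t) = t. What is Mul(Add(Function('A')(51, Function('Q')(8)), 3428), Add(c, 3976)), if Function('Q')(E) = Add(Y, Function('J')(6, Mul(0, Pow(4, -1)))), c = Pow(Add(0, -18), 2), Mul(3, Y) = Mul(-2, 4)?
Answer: 14826400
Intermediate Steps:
Y = Rational(-8, 3) (Y = Mul(Rational(1, 3), Mul(-2, 4)) = Mul(Rational(1, 3), -8) = Rational(-8, 3) ≈ -2.6667)
c = 324 (c = Pow(-18, 2) = 324)
Function('Q')(E) = Rational(-8, 3) (Function('Q')(E) = Add(Rational(-8, 3), Mul(0, Pow(4, -1))) = Add(Rational(-8, 3), Mul(0, Rational(1, 4))) = Add(Rational(-8, 3), 0) = Rational(-8, 3))
Mul(Add(Function('A')(51, Function('Q')(8)), 3428), Add(c, 3976)) = Mul(Add(20, 3428), Add(324, 3976)) = Mul(3448, 4300) = 14826400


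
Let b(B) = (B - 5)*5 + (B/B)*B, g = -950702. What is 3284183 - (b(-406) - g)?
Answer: 2335942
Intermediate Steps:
b(B) = -25 + 6*B (b(B) = (-5 + B)*5 + 1*B = (-25 + 5*B) + B = -25 + 6*B)
3284183 - (b(-406) - g) = 3284183 - ((-25 + 6*(-406)) - 1*(-950702)) = 3284183 - ((-25 - 2436) + 950702) = 3284183 - (-2461 + 950702) = 3284183 - 1*948241 = 3284183 - 948241 = 2335942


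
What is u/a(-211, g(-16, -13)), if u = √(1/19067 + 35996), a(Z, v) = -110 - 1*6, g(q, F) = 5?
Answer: -√13086363421111/2211772 ≈ -1.6356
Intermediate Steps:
a(Z, v) = -116 (a(Z, v) = -110 - 6 = -116)
u = √13086363421111/19067 (u = √(1/19067 + 35996) = √(686335733/19067) = √13086363421111/19067 ≈ 189.73)
u/a(-211, g(-16, -13)) = (√13086363421111/19067)/(-116) = (√13086363421111/19067)*(-1/116) = -√13086363421111/2211772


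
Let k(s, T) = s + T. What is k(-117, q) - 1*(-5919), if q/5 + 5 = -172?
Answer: 4917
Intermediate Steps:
q = -885 (q = -25 + 5*(-172) = -25 - 860 = -885)
k(s, T) = T + s
k(-117, q) - 1*(-5919) = (-885 - 117) - 1*(-5919) = -1002 + 5919 = 4917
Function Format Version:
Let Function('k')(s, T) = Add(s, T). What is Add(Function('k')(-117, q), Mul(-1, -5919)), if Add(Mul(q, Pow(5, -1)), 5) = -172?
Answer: 4917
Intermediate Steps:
q = -885 (q = Add(-25, Mul(5, -172)) = Add(-25, -860) = -885)
Function('k')(s, T) = Add(T, s)
Add(Function('k')(-117, q), Mul(-1, -5919)) = Add(Add(-885, -117), Mul(-1, -5919)) = Add(-1002, 5919) = 4917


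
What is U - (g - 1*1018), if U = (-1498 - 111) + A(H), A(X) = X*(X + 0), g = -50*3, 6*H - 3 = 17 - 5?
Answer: -1739/4 ≈ -434.75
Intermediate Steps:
H = 5/2 (H = ½ + (17 - 5)/6 = ½ + (⅙)*12 = ½ + 2 = 5/2 ≈ 2.5000)
g = -150
A(X) = X² (A(X) = X*X = X²)
U = -6411/4 (U = (-1498 - 111) + (5/2)² = -1609 + 25/4 = -6411/4 ≈ -1602.8)
U - (g - 1*1018) = -6411/4 - (-150 - 1*1018) = -6411/4 - (-150 - 1018) = -6411/4 - 1*(-1168) = -6411/4 + 1168 = -1739/4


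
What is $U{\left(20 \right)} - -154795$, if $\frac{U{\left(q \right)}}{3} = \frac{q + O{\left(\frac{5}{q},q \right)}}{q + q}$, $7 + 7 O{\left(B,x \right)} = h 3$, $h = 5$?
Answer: $\frac{10835761}{70} \approx 1.548 \cdot 10^{5}$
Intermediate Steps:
$O{\left(B,x \right)} = \frac{8}{7}$ ($O{\left(B,x \right)} = -1 + \frac{5 \cdot 3}{7} = -1 + \frac{1}{7} \cdot 15 = -1 + \frac{15}{7} = \frac{8}{7}$)
$U{\left(q \right)} = \frac{3 \left(\frac{8}{7} + q\right)}{2 q}$ ($U{\left(q \right)} = 3 \frac{q + \frac{8}{7}}{q + q} = 3 \frac{\frac{8}{7} + q}{2 q} = \frac{3 \left(\frac{8}{7} + q\right)}{2 q}$)
$U{\left(20 \right)} - -154795 = \frac{3 \left(8 + 7 \cdot 20\right)}{14 \cdot 20} - -154795 = \frac{3}{14} \cdot \frac{1}{20} \left(8 + 140\right) + 154795 = \frac{3}{14} \cdot \frac{1}{20} \cdot 148 + 154795 = \frac{111}{70} + 154795 = \frac{10835761}{70}$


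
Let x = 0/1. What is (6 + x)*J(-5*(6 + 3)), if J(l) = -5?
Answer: -30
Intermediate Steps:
x = 0 (x = 0*1 = 0)
(6 + x)*J(-5*(6 + 3)) = (6 + 0)*(-5) = 6*(-5) = -30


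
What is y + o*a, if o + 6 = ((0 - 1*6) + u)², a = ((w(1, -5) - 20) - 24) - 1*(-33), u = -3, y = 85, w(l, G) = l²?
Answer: -665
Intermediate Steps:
a = -10 (a = ((1² - 20) - 24) - 1*(-33) = ((1 - 20) - 24) + 33 = (-19 - 24) + 33 = -43 + 33 = -10)
o = 75 (o = -6 + ((0 - 1*6) - 3)² = -6 + ((0 - 6) - 3)² = -6 + (-6 - 3)² = -6 + (-9)² = -6 + 81 = 75)
y + o*a = 85 + 75*(-10) = 85 - 750 = -665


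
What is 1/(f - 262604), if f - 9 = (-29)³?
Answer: -1/286984 ≈ -3.4845e-6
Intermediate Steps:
f = -24380 (f = 9 + (-29)³ = 9 - 24389 = -24380)
1/(f - 262604) = 1/(-24380 - 262604) = 1/(-286984) = -1/286984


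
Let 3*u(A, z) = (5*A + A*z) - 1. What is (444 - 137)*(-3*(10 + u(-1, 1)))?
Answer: -7061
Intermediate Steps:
u(A, z) = -⅓ + 5*A/3 + A*z/3 (u(A, z) = ((5*A + A*z) - 1)/3 = (-1 + 5*A + A*z)/3 = -⅓ + 5*A/3 + A*z/3)
(444 - 137)*(-3*(10 + u(-1, 1))) = (444 - 137)*(-3*(10 + (-⅓ + (5/3)*(-1) + (⅓)*(-1)*1))) = 307*(-3*(10 + (-⅓ - 5/3 - ⅓))) = 307*(-3*(10 - 7/3)) = 307*(-3*23/3) = 307*(-23) = -7061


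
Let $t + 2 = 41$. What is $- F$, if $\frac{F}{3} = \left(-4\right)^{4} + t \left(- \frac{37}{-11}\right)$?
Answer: $- \frac{12777}{11} \approx -1161.5$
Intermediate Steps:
$t = 39$ ($t = -2 + 41 = 39$)
$F = \frac{12777}{11}$ ($F = 3 \left(\left(-4\right)^{4} + 39 \left(- \frac{37}{-11}\right)\right) = 3 \left(256 + 39 \left(\left(-37\right) \left(- \frac{1}{11}\right)\right)\right) = 3 \left(256 + 39 \cdot \frac{37}{11}\right) = 3 \left(256 + \frac{1443}{11}\right) = 3 \cdot \frac{4259}{11} = \frac{12777}{11} \approx 1161.5$)
$- F = \left(-1\right) \frac{12777}{11} = - \frac{12777}{11}$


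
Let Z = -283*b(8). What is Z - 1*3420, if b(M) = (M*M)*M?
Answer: -148316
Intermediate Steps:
b(M) = M³ (b(M) = M²*M = M³)
Z = -144896 (Z = -283*8³ = -283*512 = -144896)
Z - 1*3420 = -144896 - 1*3420 = -144896 - 3420 = -148316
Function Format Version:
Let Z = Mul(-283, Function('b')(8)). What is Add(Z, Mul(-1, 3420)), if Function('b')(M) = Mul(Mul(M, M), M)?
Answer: -148316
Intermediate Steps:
Function('b')(M) = Pow(M, 3) (Function('b')(M) = Mul(Pow(M, 2), M) = Pow(M, 3))
Z = -144896 (Z = Mul(-283, Pow(8, 3)) = Mul(-283, 512) = -144896)
Add(Z, Mul(-1, 3420)) = Add(-144896, Mul(-1, 3420)) = Add(-144896, -3420) = -148316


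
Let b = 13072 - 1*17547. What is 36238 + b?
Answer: 31763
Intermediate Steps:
b = -4475 (b = 13072 - 17547 = -4475)
36238 + b = 36238 - 4475 = 31763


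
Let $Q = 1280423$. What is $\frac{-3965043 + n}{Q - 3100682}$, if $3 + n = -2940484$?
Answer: $\frac{6905530}{1820259} \approx 3.7937$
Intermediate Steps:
$n = -2940487$ ($n = -3 - 2940484 = -2940487$)
$\frac{-3965043 + n}{Q - 3100682} = \frac{-3965043 - 2940487}{1280423 - 3100682} = - \frac{6905530}{-1820259} = \left(-6905530\right) \left(- \frac{1}{1820259}\right) = \frac{6905530}{1820259}$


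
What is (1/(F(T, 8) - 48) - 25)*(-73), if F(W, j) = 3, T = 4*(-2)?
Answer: 82198/45 ≈ 1826.6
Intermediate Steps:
T = -8
(1/(F(T, 8) - 48) - 25)*(-73) = (1/(3 - 48) - 25)*(-73) = (1/(-45) - 25)*(-73) = (-1/45 - 25)*(-73) = -1126/45*(-73) = 82198/45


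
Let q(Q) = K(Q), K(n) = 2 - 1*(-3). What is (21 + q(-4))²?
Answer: 676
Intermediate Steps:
K(n) = 5 (K(n) = 2 + 3 = 5)
q(Q) = 5
(21 + q(-4))² = (21 + 5)² = 26² = 676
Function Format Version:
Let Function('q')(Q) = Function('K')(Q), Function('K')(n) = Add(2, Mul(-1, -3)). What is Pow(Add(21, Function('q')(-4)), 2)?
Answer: 676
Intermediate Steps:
Function('K')(n) = 5 (Function('K')(n) = Add(2, 3) = 5)
Function('q')(Q) = 5
Pow(Add(21, Function('q')(-4)), 2) = Pow(Add(21, 5), 2) = Pow(26, 2) = 676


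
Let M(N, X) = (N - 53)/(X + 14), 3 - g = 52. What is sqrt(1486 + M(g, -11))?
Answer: 22*sqrt(3) ≈ 38.105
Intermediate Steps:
g = -49 (g = 3 - 1*52 = 3 - 52 = -49)
M(N, X) = (-53 + N)/(14 + X)
sqrt(1486 + M(g, -11)) = sqrt(1486 + (-53 - 49)/(14 - 11)) = sqrt(1486 - 102/3) = sqrt(1486 + (1/3)*(-102)) = sqrt(1486 - 34) = sqrt(1452) = 22*sqrt(3)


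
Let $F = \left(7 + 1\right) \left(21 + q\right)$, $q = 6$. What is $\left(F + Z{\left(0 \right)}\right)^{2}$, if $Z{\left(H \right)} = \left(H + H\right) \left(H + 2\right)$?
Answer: $46656$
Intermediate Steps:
$F = 216$ ($F = \left(7 + 1\right) \left(21 + 6\right) = 8 \cdot 27 = 216$)
$Z{\left(H \right)} = 2 H \left(2 + H\right)$
$\left(F + Z{\left(0 \right)}\right)^{2} = \left(216 + 2 \cdot 0 \left(2 + 0\right)\right)^{2} = \left(216 + 2 \cdot 0 \cdot 2\right)^{2} = \left(216 + 0\right)^{2} = 216^{2} = 46656$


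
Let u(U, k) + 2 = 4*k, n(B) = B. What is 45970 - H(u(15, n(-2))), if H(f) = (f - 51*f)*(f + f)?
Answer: 55970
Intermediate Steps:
u(U, k) = -2 + 4*k
H(f) = -100*f**2 (H(f) = (-50*f)*(2*f) = -100*f**2)
45970 - H(u(15, n(-2))) = 45970 - (-100)*(-2 + 4*(-2))**2 = 45970 - (-100)*(-2 - 8)**2 = 45970 - (-100)*(-10)**2 = 45970 - (-100)*100 = 45970 - 1*(-10000) = 45970 + 10000 = 55970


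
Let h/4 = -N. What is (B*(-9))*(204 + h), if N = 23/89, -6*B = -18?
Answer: -487728/89 ≈ -5480.1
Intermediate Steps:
B = 3 (B = -⅙*(-18) = 3)
N = 23/89 (N = 23*(1/89) = 23/89 ≈ 0.25843)
h = -92/89 (h = 4*(-1*23/89) = 4*(-23/89) = -92/89 ≈ -1.0337)
(B*(-9))*(204 + h) = (3*(-9))*(204 - 92/89) = -27*18064/89 = -487728/89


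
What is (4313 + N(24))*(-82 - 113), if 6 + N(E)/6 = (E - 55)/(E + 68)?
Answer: -38346555/46 ≈ -8.3362e+5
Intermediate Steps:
N(E) = -36 + 6*(-55 + E)/(68 + E) (N(E) = -36 + 6*((E - 55)/(E + 68)) = -36 + 6*((-55 + E)/(68 + E)) = -36 + 6*(-55 + E)/(68 + E))
(4313 + N(24))*(-82 - 113) = (4313 + 6*(-463 - 5*24)/(68 + 24))*(-82 - 113) = (4313 + 6*(-463 - 120)/92)*(-195) = (4313 + 6*(1/92)*(-583))*(-195) = (4313 - 1749/46)*(-195) = (196649/46)*(-195) = -38346555/46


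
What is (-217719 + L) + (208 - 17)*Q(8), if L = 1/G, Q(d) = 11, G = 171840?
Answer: -37051797119/171840 ≈ -2.1562e+5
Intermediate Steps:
L = 1/171840 ≈ 5.8194e-6
(-217719 + L) + (208 - 17)*Q(8) = (-217719 + 1/171840) + (208 - 17)*11 = -37412832959/171840 + 191*11 = -37412832959/171840 + 2101 = -37051797119/171840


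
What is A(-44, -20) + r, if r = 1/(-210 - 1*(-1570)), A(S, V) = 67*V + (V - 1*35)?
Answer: -1897199/1360 ≈ -1395.0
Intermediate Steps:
A(S, V) = -35 + 68*V (A(S, V) = 67*V + (V - 35) = 67*V + (-35 + V) = -35 + 68*V)
r = 1/1360 (r = 1/(-210 + 1570) = 1/1360 ≈ 0.00073529)
A(-44, -20) + r = (-35 + 68*(-20)) + 1/1360 = (-35 - 1360) + 1/1360 = -1395 + 1/1360 = -1897199/1360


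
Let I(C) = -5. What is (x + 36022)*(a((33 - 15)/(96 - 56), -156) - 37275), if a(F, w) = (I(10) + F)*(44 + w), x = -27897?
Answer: -298718875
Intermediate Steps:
a(F, w) = (-5 + F)*(44 + w)
(x + 36022)*(a((33 - 15)/(96 - 56), -156) - 37275) = (-27897 + 36022)*((-220 - 5*(-156) + 44*((33 - 15)/(96 - 56)) + ((33 - 15)/(96 - 56))*(-156)) - 37275) = 8125*((-220 + 780 + 44*(18/40) + (18/40)*(-156)) - 37275) = 8125*((-220 + 780 + 44*(18*(1/40)) + (18*(1/40))*(-156)) - 37275) = 8125*((-220 + 780 + 44*(9/20) + (9/20)*(-156)) - 37275) = 8125*((-220 + 780 + 99/5 - 351/5) - 37275) = 8125*(2548/5 - 37275) = 8125*(-183827/5) = -298718875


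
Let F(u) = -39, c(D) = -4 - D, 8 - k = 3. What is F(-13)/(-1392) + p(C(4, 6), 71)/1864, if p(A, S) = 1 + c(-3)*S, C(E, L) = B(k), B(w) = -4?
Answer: -1031/108112 ≈ -0.0095364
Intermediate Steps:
k = 5 (k = 8 - 1*3 = 8 - 3 = 5)
C(E, L) = -4
p(A, S) = 1 - S (p(A, S) = 1 + (-4 - 1*(-3))*S = 1 + (-4 + 3)*S = 1 - S)
F(-13)/(-1392) + p(C(4, 6), 71)/1864 = -39/(-1392) + (1 - 1*71)/1864 = -39*(-1/1392) + (1 - 71)*(1/1864) = 13/464 - 70*1/1864 = 13/464 - 35/932 = -1031/108112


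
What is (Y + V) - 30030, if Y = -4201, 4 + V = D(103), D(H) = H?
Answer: -34132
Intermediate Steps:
V = 99 (V = -4 + 103 = 99)
(Y + V) - 30030 = (-4201 + 99) - 30030 = -4102 - 30030 = -34132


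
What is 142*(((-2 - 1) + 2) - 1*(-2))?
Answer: 142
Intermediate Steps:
142*(((-2 - 1) + 2) - 1*(-2)) = 142*((-3 + 2) + 2) = 142*(-1 + 2) = 142*1 = 142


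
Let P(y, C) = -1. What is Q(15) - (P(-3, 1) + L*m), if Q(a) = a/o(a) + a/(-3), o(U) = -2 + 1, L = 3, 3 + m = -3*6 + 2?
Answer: 38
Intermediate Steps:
m = -19 (m = -3 + (-3*6 + 2) = -3 + (-18 + 2) = -3 - 16 = -19)
o(U) = -1
Q(a) = -4*a/3 (Q(a) = a/(-1) + a/(-3) = a*(-1) + a*(-⅓) = -a - a/3 = -4*a/3)
Q(15) - (P(-3, 1) + L*m) = -4/3*15 - (-1 + 3*(-19)) = -20 - (-1 - 57) = -20 - 1*(-58) = -20 + 58 = 38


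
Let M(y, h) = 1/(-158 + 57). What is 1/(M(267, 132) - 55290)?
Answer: -101/5584291 ≈ -1.8086e-5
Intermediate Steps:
M(y, h) = -1/101 (M(y, h) = 1/(-101) = -1/101)
1/(M(267, 132) - 55290) = 1/(-1/101 - 55290) = 1/(-5584291/101) = -101/5584291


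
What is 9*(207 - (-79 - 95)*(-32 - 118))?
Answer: -233037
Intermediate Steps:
9*(207 - (-79 - 95)*(-32 - 118)) = 9*(207 - (-174)*(-150)) = 9*(207 - 1*26100) = 9*(207 - 26100) = 9*(-25893) = -233037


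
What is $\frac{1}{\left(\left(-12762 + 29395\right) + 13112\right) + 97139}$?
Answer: $\frac{1}{126884} \approx 7.8812 \cdot 10^{-6}$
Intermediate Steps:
$\frac{1}{\left(\left(-12762 + 29395\right) + 13112\right) + 97139} = \frac{1}{\left(16633 + 13112\right) + 97139} = \frac{1}{29745 + 97139} = \frac{1}{126884}$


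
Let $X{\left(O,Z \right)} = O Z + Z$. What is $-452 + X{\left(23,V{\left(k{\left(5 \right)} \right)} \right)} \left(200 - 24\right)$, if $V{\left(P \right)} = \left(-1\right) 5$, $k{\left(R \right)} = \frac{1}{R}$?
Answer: $-21572$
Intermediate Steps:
$V{\left(P \right)} = -5$
$X{\left(O,Z \right)} = Z + O Z$
$-452 + X{\left(23,V{\left(k{\left(5 \right)} \right)} \right)} \left(200 - 24\right) = -452 + - 5 \left(1 + 23\right) \left(200 - 24\right) = -452 + \left(-5\right) 24 \left(200 - 24\right) = -452 - 21120 = -21572$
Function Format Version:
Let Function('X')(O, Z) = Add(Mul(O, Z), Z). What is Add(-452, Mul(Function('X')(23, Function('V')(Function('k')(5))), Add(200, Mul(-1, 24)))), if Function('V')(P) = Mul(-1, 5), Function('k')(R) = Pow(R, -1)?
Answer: -21572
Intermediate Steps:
Function('V')(P) = -5
Function('X')(O, Z) = Add(Z, Mul(O, Z))
Add(-452, Mul(Function('X')(23, Function('V')(Function('k')(5))), Add(200, Mul(-1, 24)))) = Add(-452, Mul(Mul(-5, Add(1, 23)), Add(200, Mul(-1, 24)))) = Add(-452, Mul(Mul(-5, 24), Add(200, -24))) = Add(-452, Mul(-120, 176)) = Add(-452, -21120) = -21572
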